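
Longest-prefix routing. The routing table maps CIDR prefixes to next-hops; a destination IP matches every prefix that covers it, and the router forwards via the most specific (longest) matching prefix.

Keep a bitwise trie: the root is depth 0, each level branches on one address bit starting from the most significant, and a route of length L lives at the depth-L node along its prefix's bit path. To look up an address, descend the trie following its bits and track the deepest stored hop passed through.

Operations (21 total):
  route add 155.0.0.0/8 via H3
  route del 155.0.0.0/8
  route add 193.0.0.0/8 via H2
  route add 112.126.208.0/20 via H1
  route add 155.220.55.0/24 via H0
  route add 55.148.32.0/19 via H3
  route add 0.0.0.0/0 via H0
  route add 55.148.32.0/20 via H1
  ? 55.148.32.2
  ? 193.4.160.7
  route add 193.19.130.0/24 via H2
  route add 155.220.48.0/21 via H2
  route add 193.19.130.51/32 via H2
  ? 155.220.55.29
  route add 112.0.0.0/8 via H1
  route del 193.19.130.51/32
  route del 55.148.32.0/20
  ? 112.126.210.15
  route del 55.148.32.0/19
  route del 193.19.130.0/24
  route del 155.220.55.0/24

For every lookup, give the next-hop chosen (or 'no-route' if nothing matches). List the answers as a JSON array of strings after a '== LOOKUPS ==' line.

Process each operation:
  + 155.0.0.0/8 (H3) depth=8
  del 155.0.0.0/8 (clear depth 8)
  + 193.0.0.0/8 (H2) depth=8
  + 112.126.208.0/20 (H1) depth=20
  + 155.220.55.0/24 (H0) depth=24
  + 55.148.32.0/19 (H3) depth=19
  + 0.0.0.0/0 (H0) depth=0
  + 55.148.32.0/20 (H1) depth=20
  Q 55.148.32.2: descend 00110111100101000010 ; hops seen [H0,H3,H1] ; pick H1
  Q 193.4.160.7: descend 11000001 ; hops seen [H0,H2] ; pick H2
  + 193.19.130.0/24 (H2) depth=24
  + 155.220.48.0/21 (H2) depth=21
  + 193.19.130.51/32 (H2) depth=32
  Q 155.220.55.29: descend 100110111101110000110111 ; hops seen [H0,H2,H0] ; pick H0
  + 112.0.0.0/8 (H1) depth=8
  del 193.19.130.51/32 (clear depth 32)
  del 55.148.32.0/20 (clear depth 20)
  Q 112.126.210.15: descend 01110000011111101101 ; hops seen [H0,H1,H1] ; pick H1
  del 55.148.32.0/19 (clear depth 19)
  del 193.19.130.0/24 (clear depth 24)
  del 155.220.55.0/24 (clear depth 24)

== LOOKUPS ==
["H1","H2","H0","H1"]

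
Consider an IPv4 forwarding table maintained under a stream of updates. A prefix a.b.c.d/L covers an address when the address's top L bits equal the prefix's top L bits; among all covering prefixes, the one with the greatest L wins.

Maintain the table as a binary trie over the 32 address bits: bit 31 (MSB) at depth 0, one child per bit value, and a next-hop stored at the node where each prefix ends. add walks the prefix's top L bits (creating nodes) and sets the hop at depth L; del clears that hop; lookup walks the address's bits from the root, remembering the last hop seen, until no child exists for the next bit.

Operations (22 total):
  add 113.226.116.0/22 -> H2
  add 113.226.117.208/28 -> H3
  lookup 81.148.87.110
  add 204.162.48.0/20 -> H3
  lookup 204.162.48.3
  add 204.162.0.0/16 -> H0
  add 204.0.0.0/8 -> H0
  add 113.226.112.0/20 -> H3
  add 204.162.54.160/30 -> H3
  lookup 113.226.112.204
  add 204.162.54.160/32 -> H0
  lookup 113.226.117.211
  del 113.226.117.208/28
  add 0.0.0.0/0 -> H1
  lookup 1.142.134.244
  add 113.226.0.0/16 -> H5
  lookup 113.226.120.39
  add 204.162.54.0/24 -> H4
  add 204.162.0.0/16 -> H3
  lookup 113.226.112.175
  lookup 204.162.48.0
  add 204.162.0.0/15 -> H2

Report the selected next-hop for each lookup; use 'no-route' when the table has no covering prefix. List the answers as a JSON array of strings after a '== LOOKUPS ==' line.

Trace:
  + 113.226.116.0/22 (H2) depth=22
  + 113.226.117.208/28 (H3) depth=28
  Q 81.148.87.110: descend 01 ; hops seen [∅] ; pick no-route
  + 204.162.48.0/20 (H3) depth=20
  Q 204.162.48.3: descend 11001100101000100011 ; hops seen [H3] ; pick H3
  + 204.162.0.0/16 (H0) depth=16
  + 204.0.0.0/8 (H0) depth=8
  + 113.226.112.0/20 (H3) depth=20
  + 204.162.54.160/30 (H3) depth=30
  Q 113.226.112.204: descend 011100011110001001110 ; hops seen [H3] ; pick H3
  + 204.162.54.160/32 (H0) depth=32
  Q 113.226.117.211: descend 0111000111100010011101011101 ; hops seen [H3,H2,H3] ; pick H3
  del 113.226.117.208/28 (clear depth 28)
  + 0.0.0.0/0 (H1) depth=0
  Q 1.142.134.244: descend 0 ; hops seen [H1] ; pick H1
  + 113.226.0.0/16 (H5) depth=16
  Q 113.226.120.39: descend 01110001111000100111 ; hops seen [H1,H5,H3] ; pick H3
  + 204.162.54.0/24 (H4) depth=24
  + 204.162.0.0/16 (H3) depth=16
  Q 113.226.112.175: descend 011100011110001001110 ; hops seen [H1,H5,H3] ; pick H3
  Q 204.162.48.0: descend 110011001010001000110 ; hops seen [H1,H0,H3,H3] ; pick H3
  + 204.162.0.0/15 (H2) depth=15

== LOOKUPS ==
["no-route","H3","H3","H3","H1","H3","H3","H3"]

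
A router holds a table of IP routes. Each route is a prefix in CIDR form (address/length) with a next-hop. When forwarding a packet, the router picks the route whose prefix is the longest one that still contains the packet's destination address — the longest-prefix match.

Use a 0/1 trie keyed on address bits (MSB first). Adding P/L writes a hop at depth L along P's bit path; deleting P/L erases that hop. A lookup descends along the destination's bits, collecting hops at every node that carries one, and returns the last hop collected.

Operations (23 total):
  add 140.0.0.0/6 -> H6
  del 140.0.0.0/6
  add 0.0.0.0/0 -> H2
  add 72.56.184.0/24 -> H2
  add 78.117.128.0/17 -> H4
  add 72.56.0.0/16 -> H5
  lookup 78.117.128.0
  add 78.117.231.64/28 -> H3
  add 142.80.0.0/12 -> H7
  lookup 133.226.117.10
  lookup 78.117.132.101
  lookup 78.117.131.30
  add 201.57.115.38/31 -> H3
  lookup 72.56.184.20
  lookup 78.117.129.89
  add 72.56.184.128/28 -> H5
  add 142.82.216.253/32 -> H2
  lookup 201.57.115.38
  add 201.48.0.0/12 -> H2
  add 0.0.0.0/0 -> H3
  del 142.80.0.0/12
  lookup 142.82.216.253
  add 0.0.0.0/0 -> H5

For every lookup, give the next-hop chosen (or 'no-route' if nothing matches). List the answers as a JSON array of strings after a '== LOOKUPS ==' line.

Process each operation:
  add 140.0.0.0/6 -> H6 at depth 6
  - 140.0.0.0/6 clear@6
  add 0.0.0.0/0 -> H2 at depth 0
  add 72.56.184.0/24 -> H2 at depth 24
  add 78.117.128.0/17 -> H4 at depth 17
  add 72.56.0.0/16 -> H5 at depth 16
  ? 78.117.128.0  path d0:H2→d1:-→d2:-→d3:-→d4:-→d5:-→d6:-→d7:-→d8:-→d9:-→d10:-→d11:-→d12:-→d13:-→d14:-→d15:-→d16:-→d17:H4  best=H4
  add 78.117.231.64/28 -> H3 at depth 28
  add 142.80.0.0/12 -> H7 at depth 12
  ? 133.226.117.10  path d0:H2→d1:-→d2:-→d3:-→d4:-  best=H2
  ? 78.117.132.101  path d0:H2→d1:-→d2:-→d3:-→d4:-→d5:-→d6:-→d7:-→d8:-→d9:-→d10:-→d11:-→d12:-→d13:-→d14:-→d15:-→d16:-→d17:H4  best=H4
  ? 78.117.131.30  path d0:H2→d1:-→d2:-→d3:-→d4:-→d5:-→d6:-→d7:-→d8:-→d9:-→d10:-→d11:-→d12:-→d13:-→d14:-→d15:-→d16:-→d17:H4  best=H4
  add 201.57.115.38/31 -> H3 at depth 31
  ? 72.56.184.20  path d0:H2→d1:-→d2:-→d3:-→d4:-→d5:-→d6:-→d7:-→d8:-→d9:-→d10:-→d11:-→d12:-→d13:-→d14:-→d15:-→d16:H5→d17:-→d18:-→d19:-→d20:-→d21:-→d22:-→d23:-→d24:H2  best=H2
  ? 78.117.129.89  path d0:H2→d1:-→d2:-→d3:-→d4:-→d5:-→d6:-→d7:-→d8:-→d9:-→d10:-→d11:-→d12:-→d13:-→d14:-→d15:-→d16:-→d17:H4  best=H4
  add 72.56.184.128/28 -> H5 at depth 28
  add 142.82.216.253/32 -> H2 at depth 32
  ? 201.57.115.38  path d0:H2→d1:-→d2:-→d3:-→d4:-→d5:-→d6:-→d7:-→d8:-→d9:-→d10:-→d11:-→d12:-→d13:-→d14:-→d15:-→d16:-→d17:-→d18:-→d19:-→d20:-→d21:-→d22:-→d23:-→d24:-→d25:-→d26:-→d27:-→d28:-→d29:-→d30:-→d31:H3  best=H3
  add 201.48.0.0/12 -> H2 at depth 12
  add 0.0.0.0/0 -> H3 at depth 0
  - 142.80.0.0/12 clear@12
  ? 142.82.216.253  path d0:H3→d1:-→d2:-→d3:-→d4:-→d5:-→d6:-→d7:-→d8:-→d9:-→d10:-→d11:-→d12:-→d13:-→d14:-→d15:-→d16:-→d17:-→d18:-→d19:-→d20:-→d21:-→d22:-→d23:-→d24:-→d25:-→d26:-→d27:-→d28:-→d29:-→d30:-→d31:-→d32:H2  best=H2
  add 0.0.0.0/0 -> H5 at depth 0

== LOOKUPS ==
["H4","H2","H4","H4","H2","H4","H3","H2"]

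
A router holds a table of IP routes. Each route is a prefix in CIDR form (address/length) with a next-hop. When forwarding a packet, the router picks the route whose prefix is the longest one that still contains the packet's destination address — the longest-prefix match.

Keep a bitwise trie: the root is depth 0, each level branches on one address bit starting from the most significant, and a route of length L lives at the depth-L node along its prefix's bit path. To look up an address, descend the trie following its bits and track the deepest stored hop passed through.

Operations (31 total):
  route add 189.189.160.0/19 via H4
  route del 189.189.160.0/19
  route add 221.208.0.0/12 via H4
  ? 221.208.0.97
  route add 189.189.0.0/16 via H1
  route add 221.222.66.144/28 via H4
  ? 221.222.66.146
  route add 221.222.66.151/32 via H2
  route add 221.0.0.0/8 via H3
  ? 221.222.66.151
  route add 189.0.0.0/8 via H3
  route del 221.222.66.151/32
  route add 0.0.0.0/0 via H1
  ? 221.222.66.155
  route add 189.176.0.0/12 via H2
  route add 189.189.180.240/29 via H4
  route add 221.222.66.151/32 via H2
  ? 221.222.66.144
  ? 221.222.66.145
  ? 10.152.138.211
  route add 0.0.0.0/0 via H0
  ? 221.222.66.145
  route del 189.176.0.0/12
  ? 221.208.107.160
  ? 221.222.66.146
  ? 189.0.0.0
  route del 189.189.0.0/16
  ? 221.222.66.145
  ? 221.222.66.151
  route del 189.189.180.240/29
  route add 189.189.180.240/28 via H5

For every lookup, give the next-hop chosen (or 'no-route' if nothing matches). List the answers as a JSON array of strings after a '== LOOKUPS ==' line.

Apply in order:
  + 189.189.160.0/19 (H4) depth=19
  - 189.189.160.0/19 clear@19
  + 221.208.0.0/12 (H4) depth=12
  lookup 221.208.0.97: bits 110111011101 walk d0:-→d1:-→d2:-→d3:-→d4:-→d5:-→d6:-→d7:-→d8:-→d9:-→d10:-→d11:-→d12:H4 -> H4
  + 189.189.0.0/16 (H1) depth=16
  + 221.222.66.144/28 (H4) depth=28
  lookup 221.222.66.146: bits 1101110111011110010000101001 walk d0:-→d1:-→d2:-→d3:-→d4:-→d5:-→d6:-→d7:-→d8:-→d9:-→d10:-→d11:-→d12:H4→d13:-→d14:-→d15:-→d16:-→d17:-→d18:-→d19:-→d20:-→d21:-→d22:-→d23:-→d24:-→d25:-→d26:-→d27:-→d28:H4 -> H4
  + 221.222.66.151/32 (H2) depth=32
  + 221.0.0.0/8 (H3) depth=8
  lookup 221.222.66.151: bits 11011101110111100100001010010111 walk d0:-→d1:-→d2:-→d3:-→d4:-→d5:-→d6:-→d7:-→d8:H3→d9:-→d10:-→d11:-→d12:H4→d13:-→d14:-→d15:-→d16:-→d17:-→d18:-→d19:-→d20:-→d21:-→d22:-→d23:-→d24:-→d25:-→d26:-→d27:-→d28:H4→d29:-→d30:-→d31:-→d32:H2 -> H2
  + 189.0.0.0/8 (H3) depth=8
  - 221.222.66.151/32 clear@32
  + 0.0.0.0/0 (H1) depth=0
  lookup 221.222.66.155: bits 1101110111011110010000101001 walk d0:H1→d1:-→d2:-→d3:-→d4:-→d5:-→d6:-→d7:-→d8:H3→d9:-→d10:-→d11:-→d12:H4→d13:-→d14:-→d15:-→d16:-→d17:-→d18:-→d19:-→d20:-→d21:-→d22:-→d23:-→d24:-→d25:-→d26:-→d27:-→d28:H4 -> H4
  + 189.176.0.0/12 (H2) depth=12
  + 189.189.180.240/29 (H4) depth=29
  + 221.222.66.151/32 (H2) depth=32
  lookup 221.222.66.144: bits 11011101110111100100001010010 walk d0:H1→d1:-→d2:-→d3:-→d4:-→d5:-→d6:-→d7:-→d8:H3→d9:-→d10:-→d11:-→d12:H4→d13:-→d14:-→d15:-→d16:-→d17:-→d18:-→d19:-→d20:-→d21:-→d22:-→d23:-→d24:-→d25:-→d26:-→d27:-→d28:H4→d29:- -> H4
  lookup 221.222.66.145: bits 11011101110111100100001010010 walk d0:H1→d1:-→d2:-→d3:-→d4:-→d5:-→d6:-→d7:-→d8:H3→d9:-→d10:-→d11:-→d12:H4→d13:-→d14:-→d15:-→d16:-→d17:-→d18:-→d19:-→d20:-→d21:-→d22:-→d23:-→d24:-→d25:-→d26:-→d27:-→d28:H4→d29:- -> H4
  lookup 10.152.138.211: bits ε walk d0:H1 -> H1
  + 0.0.0.0/0 (H0) depth=0
  lookup 221.222.66.145: bits 11011101110111100100001010010 walk d0:H0→d1:-→d2:-→d3:-→d4:-→d5:-→d6:-→d7:-→d8:H3→d9:-→d10:-→d11:-→d12:H4→d13:-→d14:-→d15:-→d16:-→d17:-→d18:-→d19:-→d20:-→d21:-→d22:-→d23:-→d24:-→d25:-→d26:-→d27:-→d28:H4→d29:- -> H4
  - 189.176.0.0/12 clear@12
  lookup 221.208.107.160: bits 110111011101 walk d0:H0→d1:-→d2:-→d3:-→d4:-→d5:-→d6:-→d7:-→d8:H3→d9:-→d10:-→d11:-→d12:H4 -> H4
  lookup 221.222.66.146: bits 11011101110111100100001010010 walk d0:H0→d1:-→d2:-→d3:-→d4:-→d5:-→d6:-→d7:-→d8:H3→d9:-→d10:-→d11:-→d12:H4→d13:-→d14:-→d15:-→d16:-→d17:-→d18:-→d19:-→d20:-→d21:-→d22:-→d23:-→d24:-→d25:-→d26:-→d27:-→d28:H4→d29:- -> H4
  lookup 189.0.0.0: bits 10111101 walk d0:H0→d1:-→d2:-→d3:-→d4:-→d5:-→d6:-→d7:-→d8:H3 -> H3
  - 189.189.0.0/16 clear@16
  lookup 221.222.66.145: bits 11011101110111100100001010010 walk d0:H0→d1:-→d2:-→d3:-→d4:-→d5:-→d6:-→d7:-→d8:H3→d9:-→d10:-→d11:-→d12:H4→d13:-→d14:-→d15:-→d16:-→d17:-→d18:-→d19:-→d20:-→d21:-→d22:-→d23:-→d24:-→d25:-→d26:-→d27:-→d28:H4→d29:- -> H4
  lookup 221.222.66.151: bits 11011101110111100100001010010111 walk d0:H0→d1:-→d2:-→d3:-→d4:-→d5:-→d6:-→d7:-→d8:H3→d9:-→d10:-→d11:-→d12:H4→d13:-→d14:-→d15:-→d16:-→d17:-→d18:-→d19:-→d20:-→d21:-→d22:-→d23:-→d24:-→d25:-→d26:-→d27:-→d28:H4→d29:-→d30:-→d31:-→d32:H2 -> H2
  - 189.189.180.240/29 clear@29
  + 189.189.180.240/28 (H5) depth=28

== LOOKUPS ==
["H4","H4","H2","H4","H4","H4","H1","H4","H4","H4","H3","H4","H2"]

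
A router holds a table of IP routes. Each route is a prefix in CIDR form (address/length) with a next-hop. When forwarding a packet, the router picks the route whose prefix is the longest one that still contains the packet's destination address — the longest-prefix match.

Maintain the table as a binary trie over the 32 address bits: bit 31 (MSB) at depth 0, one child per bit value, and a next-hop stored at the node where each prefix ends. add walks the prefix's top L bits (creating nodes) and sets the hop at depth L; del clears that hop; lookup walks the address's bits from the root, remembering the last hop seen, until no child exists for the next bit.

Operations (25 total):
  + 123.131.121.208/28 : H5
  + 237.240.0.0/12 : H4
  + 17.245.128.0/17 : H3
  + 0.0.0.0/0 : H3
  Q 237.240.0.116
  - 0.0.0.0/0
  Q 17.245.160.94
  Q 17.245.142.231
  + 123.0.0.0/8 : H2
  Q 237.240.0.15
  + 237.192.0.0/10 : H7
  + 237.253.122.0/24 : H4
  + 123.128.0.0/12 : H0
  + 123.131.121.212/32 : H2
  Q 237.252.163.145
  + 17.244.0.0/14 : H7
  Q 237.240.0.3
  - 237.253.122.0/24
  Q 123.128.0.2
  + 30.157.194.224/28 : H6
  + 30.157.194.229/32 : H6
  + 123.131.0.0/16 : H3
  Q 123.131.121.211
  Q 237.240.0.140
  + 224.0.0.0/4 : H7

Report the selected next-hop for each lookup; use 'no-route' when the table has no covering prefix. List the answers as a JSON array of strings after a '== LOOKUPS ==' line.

Process each operation:
  + 123.131.121.208/28 (H5) depth=28
  + 237.240.0.0/12 (H4) depth=12
  + 17.245.128.0/17 (H3) depth=17
  + 0.0.0.0/0 (H3) depth=0
  lookup 237.240.0.116: bits 111011011111 walk d0:H3→d1:-→d2:-→d3:-→d4:-→d5:-→d6:-→d7:-→d8:-→d9:-→d10:-→d11:-→d12:H4 -> H4
  del 0.0.0.0/0 (clear depth 0)
  lookup 17.245.160.94: bits 00010001111101011 walk d0:-→d1:-→d2:-→d3:-→d4:-→d5:-→d6:-→d7:-→d8:-→d9:-→d10:-→d11:-→d12:-→d13:-→d14:-→d15:-→d16:-→d17:H3 -> H3
  lookup 17.245.142.231: bits 00010001111101011 walk d0:-→d1:-→d2:-→d3:-→d4:-→d5:-→d6:-→d7:-→d8:-→d9:-→d10:-→d11:-→d12:-→d13:-→d14:-→d15:-→d16:-→d17:H3 -> H3
  + 123.0.0.0/8 (H2) depth=8
  lookup 237.240.0.15: bits 111011011111 walk d0:-→d1:-→d2:-→d3:-→d4:-→d5:-→d6:-→d7:-→d8:-→d9:-→d10:-→d11:-→d12:H4 -> H4
  + 237.192.0.0/10 (H7) depth=10
  + 237.253.122.0/24 (H4) depth=24
  + 123.128.0.0/12 (H0) depth=12
  + 123.131.121.212/32 (H2) depth=32
  lookup 237.252.163.145: bits 111011011111110 walk d0:-→d1:-→d2:-→d3:-→d4:-→d5:-→d6:-→d7:-→d8:-→d9:-→d10:H7→d11:-→d12:H4→d13:-→d14:-→d15:- -> H4
  + 17.244.0.0/14 (H7) depth=14
  lookup 237.240.0.3: bits 111011011111 walk d0:-→d1:-→d2:-→d3:-→d4:-→d5:-→d6:-→d7:-→d8:-→d9:-→d10:H7→d11:-→d12:H4 -> H4
  del 237.253.122.0/24 (clear depth 24)
  lookup 123.128.0.2: bits 01111011100000 walk d0:-→d1:-→d2:-→d3:-→d4:-→d5:-→d6:-→d7:-→d8:H2→d9:-→d10:-→d11:-→d12:H0→d13:-→d14:- -> H0
  + 30.157.194.224/28 (H6) depth=28
  + 30.157.194.229/32 (H6) depth=32
  + 123.131.0.0/16 (H3) depth=16
  lookup 123.131.121.211: bits 01111011100000110111100111010 walk d0:-→d1:-→d2:-→d3:-→d4:-→d5:-→d6:-→d7:-→d8:H2→d9:-→d10:-→d11:-→d12:H0→d13:-→d14:-→d15:-→d16:H3→d17:-→d18:-→d19:-→d20:-→d21:-→d22:-→d23:-→d24:-→d25:-→d26:-→d27:-→d28:H5→d29:- -> H5
  lookup 237.240.0.140: bits 111011011111 walk d0:-→d1:-→d2:-→d3:-→d4:-→d5:-→d6:-→d7:-→d8:-→d9:-→d10:H7→d11:-→d12:H4 -> H4
  + 224.0.0.0/4 (H7) depth=4

== LOOKUPS ==
["H4","H3","H3","H4","H4","H4","H0","H5","H4"]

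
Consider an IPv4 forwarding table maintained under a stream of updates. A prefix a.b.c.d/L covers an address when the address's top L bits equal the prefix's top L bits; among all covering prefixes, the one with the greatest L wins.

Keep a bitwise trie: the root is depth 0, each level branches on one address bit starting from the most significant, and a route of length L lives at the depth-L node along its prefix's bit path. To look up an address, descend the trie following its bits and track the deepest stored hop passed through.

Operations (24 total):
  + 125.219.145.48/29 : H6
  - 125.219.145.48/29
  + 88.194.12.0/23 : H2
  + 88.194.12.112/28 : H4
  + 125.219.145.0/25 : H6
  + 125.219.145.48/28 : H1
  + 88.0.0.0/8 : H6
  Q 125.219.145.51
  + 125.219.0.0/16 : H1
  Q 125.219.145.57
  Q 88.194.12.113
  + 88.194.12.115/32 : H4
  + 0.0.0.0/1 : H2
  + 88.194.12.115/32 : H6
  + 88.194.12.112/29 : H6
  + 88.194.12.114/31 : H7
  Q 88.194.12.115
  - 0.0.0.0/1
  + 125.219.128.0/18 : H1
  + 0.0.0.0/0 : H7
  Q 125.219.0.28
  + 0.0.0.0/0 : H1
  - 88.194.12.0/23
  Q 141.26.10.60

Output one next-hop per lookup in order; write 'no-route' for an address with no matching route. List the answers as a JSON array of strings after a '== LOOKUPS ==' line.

Process each operation:
  add 125.219.145.48/29 -> H6 at depth 29
  del 125.219.145.48/29 (clear depth 29)
  add 88.194.12.0/23 -> H2 at depth 23
  add 88.194.12.112/28 -> H4 at depth 28
  add 125.219.145.0/25 -> H6 at depth 25
  add 125.219.145.48/28 -> H1 at depth 28
  add 88.0.0.0/8 -> H6 at depth 8
  ? 125.219.145.51  path d0:-→d1:-→d2:-→d3:-→d4:-→d5:-→d6:-→d7:-→d8:-→d9:-→d10:-→d11:-→d12:-→d13:-→d14:-→d15:-→d16:-→d17:-→d18:-→d19:-→d20:-→d21:-→d22:-→d23:-→d24:-→d25:H6→d26:-→d27:-→d28:H1→d29:-  best=H1
  add 125.219.0.0/16 -> H1 at depth 16
  ? 125.219.145.57  path d0:-→d1:-→d2:-→d3:-→d4:-→d5:-→d6:-→d7:-→d8:-→d9:-→d10:-→d11:-→d12:-→d13:-→d14:-→d15:-→d16:H1→d17:-→d18:-→d19:-→d20:-→d21:-→d22:-→d23:-→d24:-→d25:H6→d26:-→d27:-→d28:H1  best=H1
  ? 88.194.12.113  path d0:-→d1:-→d2:-→d3:-→d4:-→d5:-→d6:-→d7:-→d8:H6→d9:-→d10:-→d11:-→d12:-→d13:-→d14:-→d15:-→d16:-→d17:-→d18:-→d19:-→d20:-→d21:-→d22:-→d23:H2→d24:-→d25:-→d26:-→d27:-→d28:H4  best=H4
  add 88.194.12.115/32 -> H4 at depth 32
  add 0.0.0.0/1 -> H2 at depth 1
  add 88.194.12.115/32 -> H6 at depth 32
  add 88.194.12.112/29 -> H6 at depth 29
  add 88.194.12.114/31 -> H7 at depth 31
  ? 88.194.12.115  path d0:-→d1:H2→d2:-→d3:-→d4:-→d5:-→d6:-→d7:-→d8:H6→d9:-→d10:-→d11:-→d12:-→d13:-→d14:-→d15:-→d16:-→d17:-→d18:-→d19:-→d20:-→d21:-→d22:-→d23:H2→d24:-→d25:-→d26:-→d27:-→d28:H4→d29:H6→d30:-→d31:H7→d32:H6  best=H6
  del 0.0.0.0/1 (clear depth 1)
  add 125.219.128.0/18 -> H1 at depth 18
  add 0.0.0.0/0 -> H7 at depth 0
  ? 125.219.0.28  path d0:H7→d1:-→d2:-→d3:-→d4:-→d5:-→d6:-→d7:-→d8:-→d9:-→d10:-→d11:-→d12:-→d13:-→d14:-→d15:-→d16:H1  best=H1
  add 0.0.0.0/0 -> H1 at depth 0
  del 88.194.12.0/23 (clear depth 23)
  ? 141.26.10.60  path d0:H1  best=H1

== LOOKUPS ==
["H1","H1","H4","H6","H1","H1"]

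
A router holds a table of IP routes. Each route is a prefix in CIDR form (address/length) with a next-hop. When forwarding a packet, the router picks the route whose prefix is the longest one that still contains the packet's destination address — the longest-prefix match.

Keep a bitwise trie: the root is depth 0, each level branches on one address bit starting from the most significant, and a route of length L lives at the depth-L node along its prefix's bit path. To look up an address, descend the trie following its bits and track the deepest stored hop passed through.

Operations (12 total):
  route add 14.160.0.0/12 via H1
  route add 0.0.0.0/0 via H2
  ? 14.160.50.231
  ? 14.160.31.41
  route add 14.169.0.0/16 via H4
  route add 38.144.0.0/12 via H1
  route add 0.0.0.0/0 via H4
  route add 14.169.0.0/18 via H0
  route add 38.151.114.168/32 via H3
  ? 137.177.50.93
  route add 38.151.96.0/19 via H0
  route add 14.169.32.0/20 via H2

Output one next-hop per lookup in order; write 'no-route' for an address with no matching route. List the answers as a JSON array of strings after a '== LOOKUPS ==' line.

Process each operation:
  add 14.160.0.0/12 -> H1 at depth 12
  add 0.0.0.0/0 -> H2 at depth 0
  Q 14.160.50.231: descend 000011101010 ; hops seen [H2,H1] ; pick H1
  Q 14.160.31.41: descend 000011101010 ; hops seen [H2,H1] ; pick H1
  add 14.169.0.0/16 -> H4 at depth 16
  add 38.144.0.0/12 -> H1 at depth 12
  add 0.0.0.0/0 -> H4 at depth 0
  add 14.169.0.0/18 -> H0 at depth 18
  add 38.151.114.168/32 -> H3 at depth 32
  Q 137.177.50.93: descend ε ; hops seen [H4] ; pick H4
  add 38.151.96.0/19 -> H0 at depth 19
  add 14.169.32.0/20 -> H2 at depth 20

== LOOKUPS ==
["H1","H1","H4"]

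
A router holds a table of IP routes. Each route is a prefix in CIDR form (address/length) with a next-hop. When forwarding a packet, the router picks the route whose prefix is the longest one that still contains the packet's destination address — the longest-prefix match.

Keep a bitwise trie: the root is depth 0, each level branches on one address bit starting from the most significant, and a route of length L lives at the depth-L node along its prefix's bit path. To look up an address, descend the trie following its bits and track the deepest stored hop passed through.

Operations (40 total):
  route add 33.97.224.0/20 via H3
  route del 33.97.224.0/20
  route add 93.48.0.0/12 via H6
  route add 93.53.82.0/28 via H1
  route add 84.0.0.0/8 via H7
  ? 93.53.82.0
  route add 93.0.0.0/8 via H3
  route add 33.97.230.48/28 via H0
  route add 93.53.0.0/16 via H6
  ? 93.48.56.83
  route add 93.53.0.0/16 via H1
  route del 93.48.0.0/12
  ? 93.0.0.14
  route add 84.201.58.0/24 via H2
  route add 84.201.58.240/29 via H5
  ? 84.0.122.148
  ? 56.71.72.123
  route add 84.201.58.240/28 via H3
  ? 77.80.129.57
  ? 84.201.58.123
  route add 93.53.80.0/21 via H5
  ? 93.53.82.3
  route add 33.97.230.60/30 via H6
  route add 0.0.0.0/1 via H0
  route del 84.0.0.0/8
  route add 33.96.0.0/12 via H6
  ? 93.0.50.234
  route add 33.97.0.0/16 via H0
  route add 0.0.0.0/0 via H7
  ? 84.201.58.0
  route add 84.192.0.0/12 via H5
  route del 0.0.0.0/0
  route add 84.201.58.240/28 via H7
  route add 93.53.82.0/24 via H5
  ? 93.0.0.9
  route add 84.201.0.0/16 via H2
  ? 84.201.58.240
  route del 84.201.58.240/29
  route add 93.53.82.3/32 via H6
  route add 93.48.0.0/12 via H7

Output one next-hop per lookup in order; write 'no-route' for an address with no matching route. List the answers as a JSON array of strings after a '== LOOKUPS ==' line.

Trace:
  add 33.97.224.0/20 -> H3 at depth 20
  del 33.97.224.0/20 (clear depth 20)
  add 93.48.0.0/12 -> H6 at depth 12
  add 93.53.82.0/28 -> H1 at depth 28
  add 84.0.0.0/8 -> H7 at depth 8
  ? 93.53.82.0  path d0:-→d1:-→d2:-→d3:-→d4:-→d5:-→d6:-→d7:-→d8:-→d9:-→d10:-→d11:-→d12:H6→d13:-→d14:-→d15:-→d16:-→d17:-→d18:-→d19:-→d20:-→d21:-→d22:-→d23:-→d24:-→d25:-→d26:-→d27:-→d28:H1  best=H1
  add 93.0.0.0/8 -> H3 at depth 8
  add 33.97.230.48/28 -> H0 at depth 28
  add 93.53.0.0/16 -> H6 at depth 16
  ? 93.48.56.83  path d0:-→d1:-→d2:-→d3:-→d4:-→d5:-→d6:-→d7:-→d8:H3→d9:-→d10:-→d11:-→d12:H6→d13:-  best=H6
  add 93.53.0.0/16 -> H1 at depth 16
  del 93.48.0.0/12 (clear depth 12)
  ? 93.0.0.14  path d0:-→d1:-→d2:-→d3:-→d4:-→d5:-→d6:-→d7:-→d8:H3→d9:-→d10:-  best=H3
  add 84.201.58.0/24 -> H2 at depth 24
  add 84.201.58.240/29 -> H5 at depth 29
  ? 84.0.122.148  path d0:-→d1:-→d2:-→d3:-→d4:-→d5:-→d6:-→d7:-→d8:H7  best=H7
  ? 56.71.72.123  path d0:-→d1:-→d2:-→d3:-  best=no-route
  add 84.201.58.240/28 -> H3 at depth 28
  ? 77.80.129.57  path d0:-→d1:-→d2:-→d3:-  best=no-route
  ? 84.201.58.123  path d0:-→d1:-→d2:-→d3:-→d4:-→d5:-→d6:-→d7:-→d8:H7→d9:-→d10:-→d11:-→d12:-→d13:-→d14:-→d15:-→d16:-→d17:-→d18:-→d19:-→d20:-→d21:-→d22:-→d23:-→d24:H2  best=H2
  add 93.53.80.0/21 -> H5 at depth 21
  ? 93.53.82.3  path d0:-→d1:-→d2:-→d3:-→d4:-→d5:-→d6:-→d7:-→d8:H3→d9:-→d10:-→d11:-→d12:-→d13:-→d14:-→d15:-→d16:H1→d17:-→d18:-→d19:-→d20:-→d21:H5→d22:-→d23:-→d24:-→d25:-→d26:-→d27:-→d28:H1  best=H1
  add 33.97.230.60/30 -> H6 at depth 30
  add 0.0.0.0/1 -> H0 at depth 1
  del 84.0.0.0/8 (clear depth 8)
  add 33.96.0.0/12 -> H6 at depth 12
  ? 93.0.50.234  path d0:-→d1:H0→d2:-→d3:-→d4:-→d5:-→d6:-→d7:-→d8:H3→d9:-→d10:-  best=H3
  add 33.97.0.0/16 -> H0 at depth 16
  add 0.0.0.0/0 -> H7 at depth 0
  ? 84.201.58.0  path d0:H7→d1:H0→d2:-→d3:-→d4:-→d5:-→d6:-→d7:-→d8:-→d9:-→d10:-→d11:-→d12:-→d13:-→d14:-→d15:-→d16:-→d17:-→d18:-→d19:-→d20:-→d21:-→d22:-→d23:-→d24:H2  best=H2
  add 84.192.0.0/12 -> H5 at depth 12
  del 0.0.0.0/0 (clear depth 0)
  add 84.201.58.240/28 -> H7 at depth 28
  add 93.53.82.0/24 -> H5 at depth 24
  ? 93.0.0.9  path d0:-→d1:H0→d2:-→d3:-→d4:-→d5:-→d6:-→d7:-→d8:H3→d9:-→d10:-  best=H3
  add 84.201.0.0/16 -> H2 at depth 16
  ? 84.201.58.240  path d0:-→d1:H0→d2:-→d3:-→d4:-→d5:-→d6:-→d7:-→d8:-→d9:-→d10:-→d11:-→d12:H5→d13:-→d14:-→d15:-→d16:H2→d17:-→d18:-→d19:-→d20:-→d21:-→d22:-→d23:-→d24:H2→d25:-→d26:-→d27:-→d28:H7→d29:H5  best=H5
  del 84.201.58.240/29 (clear depth 29)
  add 93.53.82.3/32 -> H6 at depth 32
  add 93.48.0.0/12 -> H7 at depth 12

== LOOKUPS ==
["H1","H6","H3","H7","no-route","no-route","H2","H1","H3","H2","H3","H5"]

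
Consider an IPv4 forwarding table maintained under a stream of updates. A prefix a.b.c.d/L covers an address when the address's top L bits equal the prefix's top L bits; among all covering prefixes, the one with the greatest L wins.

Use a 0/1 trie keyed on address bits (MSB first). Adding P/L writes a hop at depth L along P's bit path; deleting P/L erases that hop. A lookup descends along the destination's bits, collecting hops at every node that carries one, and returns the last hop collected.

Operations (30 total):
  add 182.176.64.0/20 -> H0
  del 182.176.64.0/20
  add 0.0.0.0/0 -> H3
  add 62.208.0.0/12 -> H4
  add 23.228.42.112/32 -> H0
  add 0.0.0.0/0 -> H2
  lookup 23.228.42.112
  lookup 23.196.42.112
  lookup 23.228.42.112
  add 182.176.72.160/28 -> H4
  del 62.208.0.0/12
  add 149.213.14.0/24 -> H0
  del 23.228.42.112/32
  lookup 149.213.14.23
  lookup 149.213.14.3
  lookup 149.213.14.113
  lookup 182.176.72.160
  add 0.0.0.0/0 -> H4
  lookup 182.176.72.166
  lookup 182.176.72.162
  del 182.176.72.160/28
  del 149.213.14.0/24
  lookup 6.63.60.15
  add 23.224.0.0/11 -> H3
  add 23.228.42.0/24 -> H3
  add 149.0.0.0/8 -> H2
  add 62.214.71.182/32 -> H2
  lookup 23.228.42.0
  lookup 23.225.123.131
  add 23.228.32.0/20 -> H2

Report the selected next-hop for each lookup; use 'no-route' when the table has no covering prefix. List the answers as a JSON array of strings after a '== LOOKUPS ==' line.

Trace:
  add 182.176.64.0/20 -> H0 at depth 20
  - 182.176.64.0/20 clear@20
  add 0.0.0.0/0 -> H3 at depth 0
  add 62.208.0.0/12 -> H4 at depth 12
  add 23.228.42.112/32 -> H0 at depth 32
  add 0.0.0.0/0 -> H2 at depth 0
  ? 23.228.42.112  path d0:H2→d1:-→d2:-→d3:-→d4:-→d5:-→d6:-→d7:-→d8:-→d9:-→d10:-→d11:-→d12:-→d13:-→d14:-→d15:-→d16:-→d17:-→d18:-→d19:-→d20:-→d21:-→d22:-→d23:-→d24:-→d25:-→d26:-→d27:-→d28:-→d29:-→d30:-→d31:-→d32:H0  best=H0
  ? 23.196.42.112  path d0:H2→d1:-→d2:-→d3:-→d4:-→d5:-→d6:-→d7:-→d8:-→d9:-→d10:-  best=H2
  ? 23.228.42.112  path d0:H2→d1:-→d2:-→d3:-→d4:-→d5:-→d6:-→d7:-→d8:-→d9:-→d10:-→d11:-→d12:-→d13:-→d14:-→d15:-→d16:-→d17:-→d18:-→d19:-→d20:-→d21:-→d22:-→d23:-→d24:-→d25:-→d26:-→d27:-→d28:-→d29:-→d30:-→d31:-→d32:H0  best=H0
  add 182.176.72.160/28 -> H4 at depth 28
  - 62.208.0.0/12 clear@12
  add 149.213.14.0/24 -> H0 at depth 24
  - 23.228.42.112/32 clear@32
  ? 149.213.14.23  path d0:H2→d1:-→d2:-→d3:-→d4:-→d5:-→d6:-→d7:-→d8:-→d9:-→d10:-→d11:-→d12:-→d13:-→d14:-→d15:-→d16:-→d17:-→d18:-→d19:-→d20:-→d21:-→d22:-→d23:-→d24:H0  best=H0
  ? 149.213.14.3  path d0:H2→d1:-→d2:-→d3:-→d4:-→d5:-→d6:-→d7:-→d8:-→d9:-→d10:-→d11:-→d12:-→d13:-→d14:-→d15:-→d16:-→d17:-→d18:-→d19:-→d20:-→d21:-→d22:-→d23:-→d24:H0  best=H0
  ? 149.213.14.113  path d0:H2→d1:-→d2:-→d3:-→d4:-→d5:-→d6:-→d7:-→d8:-→d9:-→d10:-→d11:-→d12:-→d13:-→d14:-→d15:-→d16:-→d17:-→d18:-→d19:-→d20:-→d21:-→d22:-→d23:-→d24:H0  best=H0
  ? 182.176.72.160  path d0:H2→d1:-→d2:-→d3:-→d4:-→d5:-→d6:-→d7:-→d8:-→d9:-→d10:-→d11:-→d12:-→d13:-→d14:-→d15:-→d16:-→d17:-→d18:-→d19:-→d20:-→d21:-→d22:-→d23:-→d24:-→d25:-→d26:-→d27:-→d28:H4  best=H4
  add 0.0.0.0/0 -> H4 at depth 0
  ? 182.176.72.166  path d0:H4→d1:-→d2:-→d3:-→d4:-→d5:-→d6:-→d7:-→d8:-→d9:-→d10:-→d11:-→d12:-→d13:-→d14:-→d15:-→d16:-→d17:-→d18:-→d19:-→d20:-→d21:-→d22:-→d23:-→d24:-→d25:-→d26:-→d27:-→d28:H4  best=H4
  ? 182.176.72.162  path d0:H4→d1:-→d2:-→d3:-→d4:-→d5:-→d6:-→d7:-→d8:-→d9:-→d10:-→d11:-→d12:-→d13:-→d14:-→d15:-→d16:-→d17:-→d18:-→d19:-→d20:-→d21:-→d22:-→d23:-→d24:-→d25:-→d26:-→d27:-→d28:H4  best=H4
  - 182.176.72.160/28 clear@28
  - 149.213.14.0/24 clear@24
  ? 6.63.60.15  path d0:H4→d1:-→d2:-→d3:-  best=H4
  add 23.224.0.0/11 -> H3 at depth 11
  add 23.228.42.0/24 -> H3 at depth 24
  add 149.0.0.0/8 -> H2 at depth 8
  add 62.214.71.182/32 -> H2 at depth 32
  ? 23.228.42.0  path d0:H4→d1:-→d2:-→d3:-→d4:-→d5:-→d6:-→d7:-→d8:-→d9:-→d10:-→d11:H3→d12:-→d13:-→d14:-→d15:-→d16:-→d17:-→d18:-→d19:-→d20:-→d21:-→d22:-→d23:-→d24:H3→d25:-  best=H3
  ? 23.225.123.131  path d0:H4→d1:-→d2:-→d3:-→d4:-→d5:-→d6:-→d7:-→d8:-→d9:-→d10:-→d11:H3→d12:-→d13:-  best=H3
  add 23.228.32.0/20 -> H2 at depth 20

== LOOKUPS ==
["H0","H2","H0","H0","H0","H0","H4","H4","H4","H4","H3","H3"]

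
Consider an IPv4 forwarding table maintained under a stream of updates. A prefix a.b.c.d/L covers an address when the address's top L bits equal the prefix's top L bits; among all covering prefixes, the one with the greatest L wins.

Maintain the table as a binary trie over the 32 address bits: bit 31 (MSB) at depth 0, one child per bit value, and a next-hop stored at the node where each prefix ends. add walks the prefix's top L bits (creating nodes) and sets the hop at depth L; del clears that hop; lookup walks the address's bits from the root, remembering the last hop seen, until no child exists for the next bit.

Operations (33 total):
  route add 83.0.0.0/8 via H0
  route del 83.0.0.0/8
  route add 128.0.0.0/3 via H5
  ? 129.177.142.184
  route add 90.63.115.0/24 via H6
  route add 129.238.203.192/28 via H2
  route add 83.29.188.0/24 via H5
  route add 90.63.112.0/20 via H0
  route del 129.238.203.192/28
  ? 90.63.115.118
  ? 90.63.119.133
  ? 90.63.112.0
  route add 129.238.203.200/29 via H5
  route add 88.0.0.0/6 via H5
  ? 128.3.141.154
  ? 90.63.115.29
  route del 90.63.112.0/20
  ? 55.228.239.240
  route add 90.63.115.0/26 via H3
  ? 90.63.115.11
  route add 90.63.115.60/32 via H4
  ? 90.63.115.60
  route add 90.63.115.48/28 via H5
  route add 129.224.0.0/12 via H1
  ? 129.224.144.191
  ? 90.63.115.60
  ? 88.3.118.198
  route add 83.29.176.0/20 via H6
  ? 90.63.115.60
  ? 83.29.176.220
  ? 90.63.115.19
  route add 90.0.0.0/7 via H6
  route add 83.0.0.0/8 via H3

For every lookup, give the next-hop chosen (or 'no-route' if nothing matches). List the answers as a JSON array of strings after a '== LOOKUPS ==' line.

Apply in order:
  add 83.0.0.0/8 -> H0 at depth 8
  del 83.0.0.0/8 (clear depth 8)
  add 128.0.0.0/3 -> H5 at depth 3
  ? 129.177.142.184  path d0:-→d1:-→d2:-→d3:H5  best=H5
  add 90.63.115.0/24 -> H6 at depth 24
  add 129.238.203.192/28 -> H2 at depth 28
  add 83.29.188.0/24 -> H5 at depth 24
  add 90.63.112.0/20 -> H0 at depth 20
  del 129.238.203.192/28 (clear depth 28)
  ? 90.63.115.118  path d0:-→d1:-→d2:-→d3:-→d4:-→d5:-→d6:-→d7:-→d8:-→d9:-→d10:-→d11:-→d12:-→d13:-→d14:-→d15:-→d16:-→d17:-→d18:-→d19:-→d20:H0→d21:-→d22:-→d23:-→d24:H6  best=H6
  ? 90.63.119.133  path d0:-→d1:-→d2:-→d3:-→d4:-→d5:-→d6:-→d7:-→d8:-→d9:-→d10:-→d11:-→d12:-→d13:-→d14:-→d15:-→d16:-→d17:-→d18:-→d19:-→d20:H0→d21:-  best=H0
  ? 90.63.112.0  path d0:-→d1:-→d2:-→d3:-→d4:-→d5:-→d6:-→d7:-→d8:-→d9:-→d10:-→d11:-→d12:-→d13:-→d14:-→d15:-→d16:-→d17:-→d18:-→d19:-→d20:H0→d21:-→d22:-  best=H0
  add 129.238.203.200/29 -> H5 at depth 29
  add 88.0.0.0/6 -> H5 at depth 6
  ? 128.3.141.154  path d0:-→d1:-→d2:-→d3:H5→d4:-→d5:-→d6:-→d7:-  best=H5
  ? 90.63.115.29  path d0:-→d1:-→d2:-→d3:-→d4:-→d5:-→d6:H5→d7:-→d8:-→d9:-→d10:-→d11:-→d12:-→d13:-→d14:-→d15:-→d16:-→d17:-→d18:-→d19:-→d20:H0→d21:-→d22:-→d23:-→d24:H6  best=H6
  del 90.63.112.0/20 (clear depth 20)
  ? 55.228.239.240  path d0:-→d1:-  best=no-route
  add 90.63.115.0/26 -> H3 at depth 26
  ? 90.63.115.11  path d0:-→d1:-→d2:-→d3:-→d4:-→d5:-→d6:H5→d7:-→d8:-→d9:-→d10:-→d11:-→d12:-→d13:-→d14:-→d15:-→d16:-→d17:-→d18:-→d19:-→d20:-→d21:-→d22:-→d23:-→d24:H6→d25:-→d26:H3  best=H3
  add 90.63.115.60/32 -> H4 at depth 32
  ? 90.63.115.60  path d0:-→d1:-→d2:-→d3:-→d4:-→d5:-→d6:H5→d7:-→d8:-→d9:-→d10:-→d11:-→d12:-→d13:-→d14:-→d15:-→d16:-→d17:-→d18:-→d19:-→d20:-→d21:-→d22:-→d23:-→d24:H6→d25:-→d26:H3→d27:-→d28:-→d29:-→d30:-→d31:-→d32:H4  best=H4
  add 90.63.115.48/28 -> H5 at depth 28
  add 129.224.0.0/12 -> H1 at depth 12
  ? 129.224.144.191  path d0:-→d1:-→d2:-→d3:H5→d4:-→d5:-→d6:-→d7:-→d8:-→d9:-→d10:-→d11:-→d12:H1  best=H1
  ? 90.63.115.60  path d0:-→d1:-→d2:-→d3:-→d4:-→d5:-→d6:H5→d7:-→d8:-→d9:-→d10:-→d11:-→d12:-→d13:-→d14:-→d15:-→d16:-→d17:-→d18:-→d19:-→d20:-→d21:-→d22:-→d23:-→d24:H6→d25:-→d26:H3→d27:-→d28:H5→d29:-→d30:-→d31:-→d32:H4  best=H4
  ? 88.3.118.198  path d0:-→d1:-→d2:-→d3:-→d4:-→d5:-→d6:H5  best=H5
  add 83.29.176.0/20 -> H6 at depth 20
  ? 90.63.115.60  path d0:-→d1:-→d2:-→d3:-→d4:-→d5:-→d6:H5→d7:-→d8:-→d9:-→d10:-→d11:-→d12:-→d13:-→d14:-→d15:-→d16:-→d17:-→d18:-→d19:-→d20:-→d21:-→d22:-→d23:-→d24:H6→d25:-→d26:H3→d27:-→d28:H5→d29:-→d30:-→d31:-→d32:H4  best=H4
  ? 83.29.176.220  path d0:-→d1:-→d2:-→d3:-→d4:-→d5:-→d6:-→d7:-→d8:-→d9:-→d10:-→d11:-→d12:-→d13:-→d14:-→d15:-→d16:-→d17:-→d18:-→d19:-→d20:H6  best=H6
  ? 90.63.115.19  path d0:-→d1:-→d2:-→d3:-→d4:-→d5:-→d6:H5→d7:-→d8:-→d9:-→d10:-→d11:-→d12:-→d13:-→d14:-→d15:-→d16:-→d17:-→d18:-→d19:-→d20:-→d21:-→d22:-→d23:-→d24:H6→d25:-→d26:H3  best=H3
  add 90.0.0.0/7 -> H6 at depth 7
  add 83.0.0.0/8 -> H3 at depth 8

== LOOKUPS ==
["H5","H6","H0","H0","H5","H6","no-route","H3","H4","H1","H4","H5","H4","H6","H3"]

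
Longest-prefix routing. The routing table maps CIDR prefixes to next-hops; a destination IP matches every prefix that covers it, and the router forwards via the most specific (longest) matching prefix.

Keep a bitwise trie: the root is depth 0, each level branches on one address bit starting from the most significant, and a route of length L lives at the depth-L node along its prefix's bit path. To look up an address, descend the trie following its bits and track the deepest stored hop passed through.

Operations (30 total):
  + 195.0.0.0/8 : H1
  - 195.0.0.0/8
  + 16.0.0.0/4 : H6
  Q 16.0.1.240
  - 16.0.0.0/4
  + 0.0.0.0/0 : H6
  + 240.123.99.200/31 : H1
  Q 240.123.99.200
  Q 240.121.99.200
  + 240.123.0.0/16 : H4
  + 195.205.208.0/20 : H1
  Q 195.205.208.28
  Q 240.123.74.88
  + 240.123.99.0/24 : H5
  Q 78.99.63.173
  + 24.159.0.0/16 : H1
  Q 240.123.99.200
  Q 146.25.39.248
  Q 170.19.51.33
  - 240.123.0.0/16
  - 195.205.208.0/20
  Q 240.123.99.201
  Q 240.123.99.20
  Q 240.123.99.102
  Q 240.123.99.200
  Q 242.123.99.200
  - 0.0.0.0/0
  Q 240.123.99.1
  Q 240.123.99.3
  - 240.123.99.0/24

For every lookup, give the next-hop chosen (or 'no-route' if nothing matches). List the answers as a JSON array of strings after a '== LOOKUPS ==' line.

Process each operation:
  add 195.0.0.0/8 -> H1 at depth 8
  - 195.0.0.0/8 clear@8
  add 16.0.0.0/4 -> H6 at depth 4
  ? 16.0.1.240  path d0:-→d1:-→d2:-→d3:-→d4:H6  best=H6
  - 16.0.0.0/4 clear@4
  add 0.0.0.0/0 -> H6 at depth 0
  add 240.123.99.200/31 -> H1 at depth 31
  ? 240.123.99.200  path d0:H6→d1:-→d2:-→d3:-→d4:-→d5:-→d6:-→d7:-→d8:-→d9:-→d10:-→d11:-→d12:-→d13:-→d14:-→d15:-→d16:-→d17:-→d18:-→d19:-→d20:-→d21:-→d22:-→d23:-→d24:-→d25:-→d26:-→d27:-→d28:-→d29:-→d30:-→d31:H1  best=H1
  ? 240.121.99.200  path d0:H6→d1:-→d2:-→d3:-→d4:-→d5:-→d6:-→d7:-→d8:-→d9:-→d10:-→d11:-→d12:-→d13:-→d14:-  best=H6
  add 240.123.0.0/16 -> H4 at depth 16
  add 195.205.208.0/20 -> H1 at depth 20
  ? 195.205.208.28  path d0:H6→d1:-→d2:-→d3:-→d4:-→d5:-→d6:-→d7:-→d8:-→d9:-→d10:-→d11:-→d12:-→d13:-→d14:-→d15:-→d16:-→d17:-→d18:-→d19:-→d20:H1  best=H1
  ? 240.123.74.88  path d0:H6→d1:-→d2:-→d3:-→d4:-→d5:-→d6:-→d7:-→d8:-→d9:-→d10:-→d11:-→d12:-→d13:-→d14:-→d15:-→d16:H4→d17:-→d18:-  best=H4
  add 240.123.99.0/24 -> H5 at depth 24
  ? 78.99.63.173  path d0:H6→d1:-  best=H6
  add 24.159.0.0/16 -> H1 at depth 16
  ? 240.123.99.200  path d0:H6→d1:-→d2:-→d3:-→d4:-→d5:-→d6:-→d7:-→d8:-→d9:-→d10:-→d11:-→d12:-→d13:-→d14:-→d15:-→d16:H4→d17:-→d18:-→d19:-→d20:-→d21:-→d22:-→d23:-→d24:H5→d25:-→d26:-→d27:-→d28:-→d29:-→d30:-→d31:H1  best=H1
  ? 146.25.39.248  path d0:H6→d1:-  best=H6
  ? 170.19.51.33  path d0:H6→d1:-  best=H6
  - 240.123.0.0/16 clear@16
  - 195.205.208.0/20 clear@20
  ? 240.123.99.201  path d0:H6→d1:-→d2:-→d3:-→d4:-→d5:-→d6:-→d7:-→d8:-→d9:-→d10:-→d11:-→d12:-→d13:-→d14:-→d15:-→d16:-→d17:-→d18:-→d19:-→d20:-→d21:-→d22:-→d23:-→d24:H5→d25:-→d26:-→d27:-→d28:-→d29:-→d30:-→d31:H1  best=H1
  ? 240.123.99.20  path d0:H6→d1:-→d2:-→d3:-→d4:-→d5:-→d6:-→d7:-→d8:-→d9:-→d10:-→d11:-→d12:-→d13:-→d14:-→d15:-→d16:-→d17:-→d18:-→d19:-→d20:-→d21:-→d22:-→d23:-→d24:H5  best=H5
  ? 240.123.99.102  path d0:H6→d1:-→d2:-→d3:-→d4:-→d5:-→d6:-→d7:-→d8:-→d9:-→d10:-→d11:-→d12:-→d13:-→d14:-→d15:-→d16:-→d17:-→d18:-→d19:-→d20:-→d21:-→d22:-→d23:-→d24:H5  best=H5
  ? 240.123.99.200  path d0:H6→d1:-→d2:-→d3:-→d4:-→d5:-→d6:-→d7:-→d8:-→d9:-→d10:-→d11:-→d12:-→d13:-→d14:-→d15:-→d16:-→d17:-→d18:-→d19:-→d20:-→d21:-→d22:-→d23:-→d24:H5→d25:-→d26:-→d27:-→d28:-→d29:-→d30:-→d31:H1  best=H1
  ? 242.123.99.200  path d0:H6→d1:-→d2:-→d3:-→d4:-→d5:-→d6:-  best=H6
  - 0.0.0.0/0 clear@0
  ? 240.123.99.1  path d0:-→d1:-→d2:-→d3:-→d4:-→d5:-→d6:-→d7:-→d8:-→d9:-→d10:-→d11:-→d12:-→d13:-→d14:-→d15:-→d16:-→d17:-→d18:-→d19:-→d20:-→d21:-→d22:-→d23:-→d24:H5  best=H5
  ? 240.123.99.3  path d0:-→d1:-→d2:-→d3:-→d4:-→d5:-→d6:-→d7:-→d8:-→d9:-→d10:-→d11:-→d12:-→d13:-→d14:-→d15:-→d16:-→d17:-→d18:-→d19:-→d20:-→d21:-→d22:-→d23:-→d24:H5  best=H5
  - 240.123.99.0/24 clear@24

== LOOKUPS ==
["H6","H1","H6","H1","H4","H6","H1","H6","H6","H1","H5","H5","H1","H6","H5","H5"]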